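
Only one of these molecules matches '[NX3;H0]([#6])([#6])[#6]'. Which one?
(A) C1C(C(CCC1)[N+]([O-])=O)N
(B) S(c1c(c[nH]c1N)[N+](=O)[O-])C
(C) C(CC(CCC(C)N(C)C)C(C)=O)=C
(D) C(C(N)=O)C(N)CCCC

C

[NX3;H0]([#6])([#6])[#6] describes a trivalent nitrogen with no H, bonded to three carbons (a tertiary amine).
(A) has a primary amino group (-NH2) but the nitrogen has H2, not H0 with three carbons.
(B) has a primary amino group (-NH2) but the nitrogen has H2, not H0 with three carbons.
(C) contains a dimethylamino group (-N(CH3)2), which satisfies every atom and bond constraint.
(D) has a primary amino group (-NH2) but the nitrogen has H2, not H0 with three carbons.
So the answer is (C).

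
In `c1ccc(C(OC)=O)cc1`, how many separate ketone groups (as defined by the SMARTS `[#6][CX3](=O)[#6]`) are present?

0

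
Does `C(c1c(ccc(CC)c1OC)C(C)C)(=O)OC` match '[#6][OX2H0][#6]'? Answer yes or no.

Yes

The pattern [#6][OX2H0][#6] describes an aliphatic oxygen bridging two carbons with no H on the oxygen — an ether.
The molecule carries a methoxy ether (-OCH3), whose atoms satisfy every constraint of the query, so the pattern matches.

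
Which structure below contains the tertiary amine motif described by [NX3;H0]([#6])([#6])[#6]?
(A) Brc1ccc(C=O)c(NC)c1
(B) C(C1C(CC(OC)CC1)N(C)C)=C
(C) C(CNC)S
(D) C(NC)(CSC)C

B

[NX3;H0]([#6])([#6])[#6] describes a trivalent nitrogen with no H, bonded to three carbons (a tertiary amine).
(A) has an N-methylamino group (-NHCH3) but the nitrogen still has one H (H1), not H0.
(B) contains a dimethylamino group (-N(CH3)2), which satisfies every atom and bond constraint.
(C) has an N-methylamino group (-NHCH3) but the nitrogen still has one H (H1), not H0.
(D) has an N-methylamino group (-NHCH3) but the nitrogen still has one H (H1), not H0.
So the answer is (B).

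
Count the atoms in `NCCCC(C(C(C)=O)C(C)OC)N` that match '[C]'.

10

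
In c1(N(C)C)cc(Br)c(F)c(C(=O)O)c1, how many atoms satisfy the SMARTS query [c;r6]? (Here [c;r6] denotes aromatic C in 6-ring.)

6

The query [c;r6] means: aromatic carbon that belongs to a six-membered ring.
Check the 14 heavy atoms by environment: 6× c (aromatic, in 6-ring) → match; 1× N (acyclic) → no; 3× C (acyclic) → no; 1× Br (acyclic) → no; 2× O (acyclic) → no; 1× F (acyclic) → no.
That gives 6 matching atoms.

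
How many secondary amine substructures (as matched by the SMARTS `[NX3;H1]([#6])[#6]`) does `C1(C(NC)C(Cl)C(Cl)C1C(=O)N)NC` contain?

2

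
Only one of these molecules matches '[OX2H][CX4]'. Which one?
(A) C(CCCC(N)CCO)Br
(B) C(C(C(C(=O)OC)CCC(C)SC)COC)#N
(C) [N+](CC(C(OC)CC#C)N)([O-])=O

[OX2H][CX4] describes a hydroxyl oxygen bound to an sp3 (X4) carbon (an aliphatic alcohol).
(A) contains a hydroxyl group (-OH), which satisfies every atom and bond constraint.
(B) has a methoxy ether (-OCH3) but the oxygen has H0 (ether), not H1.
(C) has a methoxy ether (-OCH3) but the oxygen has H0 (ether), not H1.
So the answer is (A).

A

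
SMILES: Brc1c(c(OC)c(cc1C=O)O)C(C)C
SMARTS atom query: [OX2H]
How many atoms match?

1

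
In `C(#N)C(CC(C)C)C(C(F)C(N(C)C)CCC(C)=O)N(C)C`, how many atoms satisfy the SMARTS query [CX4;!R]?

15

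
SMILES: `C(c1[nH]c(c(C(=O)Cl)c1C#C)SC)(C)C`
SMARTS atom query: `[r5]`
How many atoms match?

5

Check the 15 heavy atoms by environment: 1× n (aromatic, in 5-ring) → match; 4× c (aromatic, in 5-ring) → match; 7× C (acyclic) → no; 1× O (acyclic) → no; 1× Cl (acyclic) → no; 1× S (acyclic) → no.
Summing the matching environments: 1 + 4 = 5 matching atoms.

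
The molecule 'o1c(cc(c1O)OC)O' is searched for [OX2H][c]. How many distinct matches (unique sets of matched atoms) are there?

2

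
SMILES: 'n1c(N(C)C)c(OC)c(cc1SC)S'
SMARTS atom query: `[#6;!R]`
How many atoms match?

4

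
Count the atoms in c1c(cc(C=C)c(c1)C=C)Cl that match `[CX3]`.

The query [CX3] means: C with X3: aliphatic carbon with exactly 3 total connections.
Check the 11 heavy atoms by environment: 6× c (aromatic, X3) → no; 4× C (X3) → match; 1× Cl (X1) → no.
That gives 4 matching atoms.

4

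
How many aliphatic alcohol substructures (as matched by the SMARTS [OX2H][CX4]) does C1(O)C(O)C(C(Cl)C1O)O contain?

4

[OX2H][CX4] is the SMARTS for an aliphatic alcohol: a hydroxyl oxygen bound to an sp3 (X4) carbon.
The molecule carries 4 separate instances of a hydroxyl group (-OH) meeting every constraint; each maps to a distinct set of atoms, giving 4 matches.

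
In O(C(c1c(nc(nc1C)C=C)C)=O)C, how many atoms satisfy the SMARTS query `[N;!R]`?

0

The query [N;!R] means: aliphatic nitrogen not in a ring.
Check the 14 heavy atoms by environment: 2× n (aromatic, in 6-ring) → no; 4× c (aromatic, in 6-ring) → no; 6× C (acyclic) → no; 2× O (acyclic) → no.
No environment satisfies the query, so 0 matching atoms.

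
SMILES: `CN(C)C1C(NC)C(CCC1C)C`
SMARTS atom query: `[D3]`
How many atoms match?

The query [D3] means: atom with exactly three heavy-atom neighbours.
Check the 13 heavy atoms by environment: 4× C (D3) → match; 2× C (D2) → no; 5× C (D1) → no; 1× N (D2) → no; 1× N (D3) → match.
Summing the matching environments: 4 + 1 = 5 matching atoms.

5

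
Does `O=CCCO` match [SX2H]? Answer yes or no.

The pattern [SX2H] describes an aliphatic sulfur with two connections, one being H — a thiol.
The closest candidate here is a hydroxyl group (-OH), but it is an -OH, not an -SH. No other fragment satisfies the full query, so there is no match.

No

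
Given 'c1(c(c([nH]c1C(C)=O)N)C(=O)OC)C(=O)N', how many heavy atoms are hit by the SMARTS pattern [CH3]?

2

The query [CH3] means: aliphatic carbon with exactly three hydrogens.
Check the 16 heavy atoms by environment: 1× n (aromatic, H1) → no; 4× c (aromatic, H0) → no; 2× N (H2) → no; 3× C (H0) → no; 4× O (H0) → no; 2× C (H3) → match.
That gives 2 matching atoms.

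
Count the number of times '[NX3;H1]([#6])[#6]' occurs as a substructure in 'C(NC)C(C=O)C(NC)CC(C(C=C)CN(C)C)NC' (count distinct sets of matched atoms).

[NX3;H1]([#6])[#6] is the SMARTS for a secondary amine: a trivalent nitrogen with one H, bonded to two carbons.
The molecule carries 3 separate instances of an N-methylamino group (-NHCH3) meeting every constraint; each maps to a distinct set of atoms, giving 3 matches.

3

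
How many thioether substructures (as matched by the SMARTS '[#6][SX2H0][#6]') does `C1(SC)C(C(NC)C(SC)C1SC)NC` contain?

3

[#6][SX2H0][#6] is the SMARTS for a thioether: an aliphatic sulfur bridging two carbons with no H on the sulfur.
The molecule carries 3 separate instances of a methylthio ether (-SCH3) meeting every constraint; each maps to a distinct set of atoms, giving 3 matches.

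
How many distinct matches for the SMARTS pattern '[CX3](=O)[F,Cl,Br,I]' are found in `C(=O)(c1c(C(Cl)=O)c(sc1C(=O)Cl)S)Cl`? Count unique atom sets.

3

[CX3](=O)[F,Cl,Br,I] is the SMARTS for an acyl halide: a carbonyl carbon bonded to a halogen.
The molecule carries 3 separate instances of an acyl chloride (-C(=O)Cl) meeting every constraint; each maps to a distinct set of atoms, giving 3 matches.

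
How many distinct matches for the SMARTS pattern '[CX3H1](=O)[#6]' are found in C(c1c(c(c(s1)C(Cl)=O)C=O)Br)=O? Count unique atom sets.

[CX3H1](=O)[#6] is the SMARTS for an aldehyde: an sp2 carbon with one H, double-bonded to O and single-bonded to carbon.
The molecule carries 2 separate instances of an aldehyde (-CHO) meeting every constraint; each maps to a distinct set of atoms, giving 2 matches.

2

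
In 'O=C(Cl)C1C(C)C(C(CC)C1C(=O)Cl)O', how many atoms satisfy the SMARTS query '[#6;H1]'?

The query [#6;H1] means: any carbon bearing exactly one hydrogen.
Check the 15 heavy atoms by environment: 5× C (H1) → match; 2× C (H0) → no; 2× O (H0) → no; 2× Cl (H0) → no; 2× C (H3) → no; 1× O (H1) → no; 1× C (H2) → no.
That gives 5 matching atoms.

5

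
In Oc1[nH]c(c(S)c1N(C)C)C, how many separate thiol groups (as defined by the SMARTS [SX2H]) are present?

1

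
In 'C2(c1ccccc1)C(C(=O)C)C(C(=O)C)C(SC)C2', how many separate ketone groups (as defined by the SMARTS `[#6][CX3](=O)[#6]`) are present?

2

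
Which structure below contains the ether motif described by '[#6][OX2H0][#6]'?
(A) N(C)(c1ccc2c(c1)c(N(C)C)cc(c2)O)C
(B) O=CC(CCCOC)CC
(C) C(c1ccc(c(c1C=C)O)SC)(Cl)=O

[#6][OX2H0][#6] describes an aliphatic oxygen bridging two carbons with no H on the oxygen (an ether).
(A) has a hydroxyl group (-OH) but the oxygen has H1, not H0 bridging two carbons.
(B) contains a methoxy ether (-OCH3), which satisfies every atom and bond constraint.
(C) has a hydroxyl group (-OH) but the oxygen has H1, not H0 bridging two carbons.
So the answer is (B).

B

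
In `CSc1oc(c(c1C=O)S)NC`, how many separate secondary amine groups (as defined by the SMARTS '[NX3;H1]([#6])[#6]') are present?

1

[NX3;H1]([#6])[#6] is the SMARTS for a secondary amine: a trivalent nitrogen with one H, bonded to two carbons.
Exactly one fragment in the molecule meets all constraints, giving 1 match.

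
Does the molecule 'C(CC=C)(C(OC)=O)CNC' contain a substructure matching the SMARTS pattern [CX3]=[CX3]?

The pattern [CX3]=[CX3] describes a non-aromatic C=C double bond between two sp2 carbons — an alkene.
The molecule carries a vinyl group (-CH=CH2), whose atoms satisfy every constraint of the query, so the pattern matches.

Yes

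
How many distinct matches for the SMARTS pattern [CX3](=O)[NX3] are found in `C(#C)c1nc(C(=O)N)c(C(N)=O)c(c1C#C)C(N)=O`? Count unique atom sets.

3

[CX3](=O)[NX3] is the SMARTS for an amide: a carbonyl carbon bonded to a trivalent nitrogen.
The molecule carries 3 separate instances of a primary amide (-C(=O)NH2) meeting every constraint; each maps to a distinct set of atoms, giving 3 matches.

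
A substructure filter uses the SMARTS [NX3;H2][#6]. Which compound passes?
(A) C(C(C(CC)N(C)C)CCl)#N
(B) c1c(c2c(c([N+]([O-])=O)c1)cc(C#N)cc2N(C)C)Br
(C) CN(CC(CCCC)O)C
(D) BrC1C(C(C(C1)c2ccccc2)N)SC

D

[NX3;H2][#6] describes a trivalent nitrogen with two H attached to carbon (a primary amine).
(A) has a dimethylamino group (-N(CH3)2) but the nitrogen has H0, not H2.
(B) has a nitro group (-[N+](=O)[O-]) but the nitrogen is [N+] with no H, not NX3H2.
(C) has a dimethylamino group (-N(CH3)2) but the nitrogen has H0, not H2.
(D) contains a primary amino group (-NH2), which satisfies every atom and bond constraint.
So the answer is (D).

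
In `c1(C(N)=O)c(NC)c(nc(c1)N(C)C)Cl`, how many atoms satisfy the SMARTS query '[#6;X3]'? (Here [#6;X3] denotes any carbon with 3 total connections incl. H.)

The query [#6;X3] means: any carbon (aromatic or not) with three total connections.
Check the 15 heavy atoms by environment: 1× n (aromatic, X2) → no; 5× c (aromatic, X3) → match; 3× N (X3) → no; 3× C (X4) → no; 1× C (X3) → match; 1× O (X1) → no; 1× Cl (X1) → no.
Summing the matching environments: 5 + 1 = 6 matching atoms.

6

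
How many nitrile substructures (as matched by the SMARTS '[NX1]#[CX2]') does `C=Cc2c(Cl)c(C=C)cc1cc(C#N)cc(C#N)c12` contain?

[NX1]#[CX2] is the SMARTS for a nitrile: a nitrogen triple-bonded to a two-connected carbon.
The molecule carries 2 separate instances of a nitrile (-C#N) meeting every constraint; each maps to a distinct set of atoms, giving 2 matches.

2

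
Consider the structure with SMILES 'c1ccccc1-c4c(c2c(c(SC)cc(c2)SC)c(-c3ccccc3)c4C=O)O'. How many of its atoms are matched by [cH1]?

12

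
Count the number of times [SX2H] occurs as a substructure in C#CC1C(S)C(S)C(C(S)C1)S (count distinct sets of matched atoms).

4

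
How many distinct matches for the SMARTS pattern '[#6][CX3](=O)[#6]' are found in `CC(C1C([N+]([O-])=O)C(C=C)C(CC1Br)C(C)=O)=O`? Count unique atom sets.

2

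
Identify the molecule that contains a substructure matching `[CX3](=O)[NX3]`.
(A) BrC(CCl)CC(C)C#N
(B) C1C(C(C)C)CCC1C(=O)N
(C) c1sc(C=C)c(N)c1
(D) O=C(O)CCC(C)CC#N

B

[CX3](=O)[NX3] describes a carbonyl carbon bonded to a trivalent nitrogen (an amide).
(A) has a nitrile (-C#N) but the nitrile N is NX1 (triple-bonded), not NX3.
(B) contains a primary amide (-C(=O)NH2), which satisfies every atom and bond constraint.
(C) has a primary amino group (-NH2) but the -NH2 is not attached to a carbonyl carbon.
(D) has a nitrile (-C#N) but the nitrile N is NX1 (triple-bonded), not NX3.
So the answer is (B).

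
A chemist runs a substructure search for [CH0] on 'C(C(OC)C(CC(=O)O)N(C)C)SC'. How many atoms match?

Check the 14 heavy atoms by environment: 2× C (H2) → no; 2× C (H1) → no; 2× O (H0) → no; 4× C (H3) → no; 1× C (H0) → match; 1× O (H1) → no; 1× N (H0) → no; 1× S (H0) → no.
That gives 1 matching atom.

1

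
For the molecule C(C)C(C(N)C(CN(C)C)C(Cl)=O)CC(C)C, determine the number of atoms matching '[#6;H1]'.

4

The query [#6;H1] means: any carbon bearing exactly one hydrogen.
Check the 17 heavy atoms by environment: 3× C (H2) → no; 4× C (H1) → match; 1× C (H0) → no; 1× O (H0) → no; 1× Cl (H0) → no; 5× C (H3) → no; 1× N (H2) → no; 1× N (H0) → no.
That gives 4 matching atoms.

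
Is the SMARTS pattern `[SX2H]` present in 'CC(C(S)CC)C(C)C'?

Yes

The pattern [SX2H] describes an aliphatic sulfur with two connections, one being H — a thiol.
The molecule carries a thiol (-SH), whose atoms satisfy every constraint of the query, so the pattern matches.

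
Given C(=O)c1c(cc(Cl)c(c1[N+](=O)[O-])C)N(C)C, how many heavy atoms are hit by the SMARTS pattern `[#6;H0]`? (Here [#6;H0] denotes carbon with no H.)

5

The query [#6;H0] means: any carbon with no attached hydrogen.
Check the 16 heavy atoms by environment: 5× c (aromatic, H0) → match; 1× c (aromatic, H1) → no; 1× N (H0) → no; 3× C (H3) → no; 1× C (H1) → no; 2× O (H0) → no; 1× Cl (H0) → no; 1× N (charge +1, H0) → no; 1× O (charge -1, H0) → no.
That gives 5 matching atoms.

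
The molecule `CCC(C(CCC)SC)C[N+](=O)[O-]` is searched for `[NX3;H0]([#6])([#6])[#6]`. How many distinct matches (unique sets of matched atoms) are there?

[NX3;H0]([#6])([#6])[#6] is the SMARTS for a tertiary amine: a trivalent nitrogen with no H, bonded to three carbons.
No fragment in the molecule satisfies every constraint, giving 0 matches.

0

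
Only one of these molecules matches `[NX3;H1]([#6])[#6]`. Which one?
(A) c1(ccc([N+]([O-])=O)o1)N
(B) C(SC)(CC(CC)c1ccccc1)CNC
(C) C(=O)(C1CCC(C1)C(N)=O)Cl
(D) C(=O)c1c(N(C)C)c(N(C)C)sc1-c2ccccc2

[NX3;H1]([#6])[#6] describes a trivalent nitrogen with one H, bonded to two carbons (a secondary amine).
(A) has a primary amino group (-NH2) but the nitrogen has H2 and only one carbon neighbour.
(B) contains an N-methylamino group (-NHCH3), which satisfies every atom and bond constraint.
(C) has a primary amide (-C(=O)NH2) but the -C(=O)NH2 nitrogen has H2, not H1.
(D) has a dimethylamino group (-N(CH3)2) but the nitrogen has H0, not H1.
So the answer is (B).

B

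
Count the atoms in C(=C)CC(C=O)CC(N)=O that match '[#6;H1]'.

3

The query [#6;H1] means: any carbon bearing exactly one hydrogen.
Check the 10 heavy atoms by environment: 3× C (H2) → no; 3× C (H1) → match; 1× C (H0) → no; 2× O (H0) → no; 1× N (H2) → no.
That gives 3 matching atoms.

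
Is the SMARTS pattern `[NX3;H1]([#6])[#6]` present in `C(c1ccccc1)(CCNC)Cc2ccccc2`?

Yes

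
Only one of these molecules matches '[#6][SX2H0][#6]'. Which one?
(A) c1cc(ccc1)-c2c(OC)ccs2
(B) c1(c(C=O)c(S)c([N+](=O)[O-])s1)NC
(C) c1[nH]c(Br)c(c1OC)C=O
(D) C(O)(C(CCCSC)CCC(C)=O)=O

[#6][SX2H0][#6] describes an aliphatic sulfur bridging two carbons with no H on the sulfur (a thioether).
(A) has a methoxy ether (-OCH3) but the bridging atom is O, not S.
(B) has a thiol (-SH) but the sulfur has H1, not H0 bridging two carbons.
(C) has a methoxy ether (-OCH3) but the bridging atom is O, not S.
(D) contains a methylthio ether (-SCH3), which satisfies every atom and bond constraint.
So the answer is (D).

D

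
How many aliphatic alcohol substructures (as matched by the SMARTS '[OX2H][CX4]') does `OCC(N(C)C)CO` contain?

2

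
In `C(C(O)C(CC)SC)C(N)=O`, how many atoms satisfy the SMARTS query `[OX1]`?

Check the 11 heavy atoms by environment: 6× C (X4) → no; 1× O (X2) → no; 1× S (X2) → no; 1× C (X3) → no; 1× O (X1) → match; 1× N (X3) → no.
That gives 1 matching atom.

1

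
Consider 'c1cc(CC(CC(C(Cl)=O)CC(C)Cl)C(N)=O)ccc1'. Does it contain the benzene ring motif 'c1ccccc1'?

Yes

The pattern c1ccccc1 describes six aromatic carbons in a ring — a benzene ring.
The molecule carries a phenyl ring, whose atoms satisfy every constraint of the query, so the pattern matches.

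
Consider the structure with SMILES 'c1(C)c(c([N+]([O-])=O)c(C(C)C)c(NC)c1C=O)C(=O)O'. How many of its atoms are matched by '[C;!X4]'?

2

The query [C;!X4] means: aliphatic carbon that does not have four total connections.
Check the 20 heavy atoms by environment: 6× c (aromatic, X3) → no; 2× C (X3) → match; 3× O (X1) → no; 1× O (X2) → no; 1× N (charge +1, X3) → no; 1× O (charge -1, X1) → no; 5× C (X4) → no; 1× N (X3) → no.
That gives 2 matching atoms.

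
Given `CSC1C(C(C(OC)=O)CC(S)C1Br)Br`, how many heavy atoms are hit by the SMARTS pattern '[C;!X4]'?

Check the 15 heavy atoms by environment: 8× C (X4) → no; 2× S (X2) → no; 2× Br (X1) → no; 1× C (X3) → match; 1× O (X1) → no; 1× O (X2) → no.
That gives 1 matching atom.

1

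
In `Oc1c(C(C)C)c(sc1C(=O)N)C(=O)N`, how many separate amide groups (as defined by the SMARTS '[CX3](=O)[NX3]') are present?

[CX3](=O)[NX3] is the SMARTS for an amide: a carbonyl carbon bonded to a trivalent nitrogen.
The molecule carries 2 separate instances of a primary amide (-C(=O)NH2) meeting every constraint; each maps to a distinct set of atoms, giving 2 matches.

2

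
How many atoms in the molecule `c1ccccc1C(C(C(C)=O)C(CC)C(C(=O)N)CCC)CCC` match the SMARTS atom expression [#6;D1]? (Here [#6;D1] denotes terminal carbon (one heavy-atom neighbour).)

Check the 24 heavy atoms by environment: 5× C (D2) → no; 6× C (D3) → no; 4× C (D1) → match; 2× O (D1) → no; 1× c (aromatic, D3) → no; 5× c (aromatic, D2) → no; 1× N (D1) → no.
That gives 4 matching atoms.

4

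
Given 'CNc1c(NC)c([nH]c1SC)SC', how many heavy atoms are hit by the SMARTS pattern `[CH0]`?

The query [CH0] means: aliphatic carbon with no attached hydrogen.
Check the 13 heavy atoms by environment: 1× n (aromatic, H1) → no; 4× c (aromatic, H0) → no; 2× S (H0) → no; 4× C (H3) → no; 2× N (H1) → no.
No environment satisfies the query, so 0 matching atoms.

0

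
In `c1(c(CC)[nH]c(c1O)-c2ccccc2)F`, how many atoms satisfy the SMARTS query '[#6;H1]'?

Check the 15 heavy atoms by environment: 1× n (aromatic, H1) → no; 5× c (aromatic, H0) → no; 5× c (aromatic, H1) → match; 1× C (H2) → no; 1× C (H3) → no; 1× F (H0) → no; 1× O (H1) → no.
That gives 5 matching atoms.

5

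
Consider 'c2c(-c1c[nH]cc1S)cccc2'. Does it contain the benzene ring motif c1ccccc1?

The pattern c1ccccc1 describes six aromatic carbons in a ring — a benzene ring.
The molecule carries a phenyl ring, whose atoms satisfy every constraint of the query, so the pattern matches.

Yes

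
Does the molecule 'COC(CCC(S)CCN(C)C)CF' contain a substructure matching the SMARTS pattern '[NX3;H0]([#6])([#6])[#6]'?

The pattern [NX3;H0]([#6])([#6])[#6] describes a trivalent nitrogen with no H, bonded to three carbons — a tertiary amine.
The molecule carries a dimethylamino group (-N(CH3)2), whose atoms satisfy every constraint of the query, so the pattern matches.

Yes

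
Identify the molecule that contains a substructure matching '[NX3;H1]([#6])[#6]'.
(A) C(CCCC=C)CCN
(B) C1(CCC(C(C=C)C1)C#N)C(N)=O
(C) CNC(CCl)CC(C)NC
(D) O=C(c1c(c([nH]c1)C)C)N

[NX3;H1]([#6])[#6] describes a trivalent nitrogen with one H, bonded to two carbons (a secondary amine).
(A) has a primary amino group (-NH2) but the nitrogen has H2 and only one carbon neighbour.
(B) has a primary amide (-C(=O)NH2) but the -C(=O)NH2 nitrogen has H2, not H1.
(C) contains an N-methylamino group (-NHCH3), which satisfies every atom and bond constraint.
(D) has a primary amide (-C(=O)NH2) but the -C(=O)NH2 nitrogen has H2, not H1.
So the answer is (C).

C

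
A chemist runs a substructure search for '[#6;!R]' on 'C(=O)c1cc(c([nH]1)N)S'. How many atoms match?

1

Check the 9 heavy atoms by environment: 1× n (aromatic, in 5-ring) → no; 4× c (aromatic, in 5-ring) → no; 1× C (acyclic) → match; 1× O (acyclic) → no; 1× S (acyclic) → no; 1× N (acyclic) → no.
That gives 1 matching atom.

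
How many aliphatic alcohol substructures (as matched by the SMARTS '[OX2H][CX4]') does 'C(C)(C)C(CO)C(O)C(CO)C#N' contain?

3

[OX2H][CX4] is the SMARTS for an aliphatic alcohol: a hydroxyl oxygen bound to an sp3 (X4) carbon.
The molecule carries 3 separate instances of a hydroxyl group (-OH) meeting every constraint; each maps to a distinct set of atoms, giving 3 matches.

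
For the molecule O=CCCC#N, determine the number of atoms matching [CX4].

2

Check the 6 heavy atoms by environment: 2× C (X4) → match; 1× C (X3) → no; 1× O (X1) → no; 1× C (X2) → no; 1× N (X1) → no.
That gives 2 matching atoms.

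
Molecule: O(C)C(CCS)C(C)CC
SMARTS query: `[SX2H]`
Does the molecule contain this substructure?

Yes

The pattern [SX2H] describes an aliphatic sulfur with two connections, one being H — a thiol.
The molecule carries a thiol (-SH), whose atoms satisfy every constraint of the query, so the pattern matches.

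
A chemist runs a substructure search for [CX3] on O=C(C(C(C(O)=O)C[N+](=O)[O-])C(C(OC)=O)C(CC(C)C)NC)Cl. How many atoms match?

The query [CX3] means: C with X3: aliphatic carbon with exactly 3 total connections.
Check the 24 heavy atoms by environment: 11× C (X4) → no; 1× N (X3) → no; 3× C (X3) → match; 4× O (X1) → no; 2× O (X2) → no; 1× N (charge +1, X3) → no; 1× O (charge -1, X1) → no; 1× Cl (X1) → no.
That gives 3 matching atoms.

3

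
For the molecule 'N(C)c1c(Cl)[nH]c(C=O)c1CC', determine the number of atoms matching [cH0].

The query [cH0] means: aromatic carbon with no attached hydrogen (substituted or ring-fusion).
Check the 12 heavy atoms by environment: 1× n (aromatic, H1) → no; 4× c (aromatic, H0) → match; 1× N (H1) → no; 2× C (H3) → no; 1× C (H2) → no; 1× Cl (H0) → no; 1× C (H1) → no; 1× O (H0) → no.
That gives 4 matching atoms.

4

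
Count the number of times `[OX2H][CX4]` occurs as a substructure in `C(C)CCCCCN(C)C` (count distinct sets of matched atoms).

0

[OX2H][CX4] is the SMARTS for an aliphatic alcohol: a hydroxyl oxygen bound to an sp3 (X4) carbon.
No fragment in the molecule satisfies every constraint, giving 0 matches.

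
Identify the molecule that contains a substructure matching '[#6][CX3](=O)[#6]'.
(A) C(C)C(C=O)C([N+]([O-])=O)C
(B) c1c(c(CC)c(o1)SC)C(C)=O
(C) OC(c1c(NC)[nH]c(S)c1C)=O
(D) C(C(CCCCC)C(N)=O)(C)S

B

[#6][CX3](=O)[#6] describes a carbonyl carbon (no H) flanked by two carbons (a ketone).
(A) has an aldehyde (-CHO) but the carbonyl carbon has H1, so it is not flanked by two carbons.
(B) contains an acetyl/ketone group (-C(=O)CH3), which satisfies every atom and bond constraint.
(C) has a carboxylic acid group (-C(=O)OH) but one neighbour of the carbonyl carbon is O, not C.
(D) has a primary amide (-C(=O)NH2) but one neighbour of the carbonyl carbon is N, not C.
So the answer is (B).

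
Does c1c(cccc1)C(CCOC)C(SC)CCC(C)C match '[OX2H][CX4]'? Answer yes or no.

No

The pattern [OX2H][CX4] describes a hydroxyl oxygen bound to an sp3 (X4) carbon — an aliphatic alcohol.
The closest candidate here is a methoxy ether (-OCH3), but the oxygen has H0 (ether), not H1. No other fragment satisfies the full query, so there is no match.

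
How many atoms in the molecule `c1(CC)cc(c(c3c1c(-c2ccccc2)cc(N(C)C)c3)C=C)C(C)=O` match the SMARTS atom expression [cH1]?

8

Check the 26 heavy atoms by environment: 8× c (aromatic, H0) → no; 8× c (aromatic, H1) → match; 1× C (H0) → no; 1× O (H0) → no; 4× C (H3) → no; 1× C (H1) → no; 2× C (H2) → no; 1× N (H0) → no.
That gives 8 matching atoms.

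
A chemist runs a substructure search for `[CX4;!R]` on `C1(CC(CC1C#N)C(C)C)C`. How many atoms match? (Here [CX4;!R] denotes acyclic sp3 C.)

4

Check the 11 heavy atoms by environment: 5× C (X4, in 5-ring) → no; 4× C (X4, acyclic) → match; 1× C (X2, acyclic) → no; 1× N (X1, acyclic) → no.
That gives 4 matching atoms.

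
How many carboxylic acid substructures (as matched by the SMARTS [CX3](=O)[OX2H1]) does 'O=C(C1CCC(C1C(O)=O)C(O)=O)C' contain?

2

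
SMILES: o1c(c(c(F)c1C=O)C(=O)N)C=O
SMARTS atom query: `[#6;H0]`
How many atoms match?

Check the 13 heavy atoms by environment: 1× o (aromatic, H0) → no; 4× c (aromatic, H0) → match; 1× F (H0) → no; 1× C (H0) → match; 3× O (H0) → no; 1× N (H2) → no; 2× C (H1) → no.
Summing the matching environments: 4 + 1 = 5 matching atoms.

5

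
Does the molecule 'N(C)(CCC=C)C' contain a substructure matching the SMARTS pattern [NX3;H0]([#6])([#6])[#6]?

The pattern [NX3;H0]([#6])([#6])[#6] describes a trivalent nitrogen with no H, bonded to three carbons — a tertiary amine.
The molecule carries a dimethylamino group (-N(CH3)2), whose atoms satisfy every constraint of the query, so the pattern matches.

Yes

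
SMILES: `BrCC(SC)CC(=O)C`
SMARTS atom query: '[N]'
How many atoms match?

Check the 9 heavy atoms by environment: 6× C → no; 1× Br → no; 1× S → no; 1× O → no.
No environment satisfies the query, so 0 matching atoms.

0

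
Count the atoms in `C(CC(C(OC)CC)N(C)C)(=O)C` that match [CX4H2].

2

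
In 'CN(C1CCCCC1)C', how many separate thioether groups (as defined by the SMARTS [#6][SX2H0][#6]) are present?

[#6][SX2H0][#6] is the SMARTS for a thioether: an aliphatic sulfur bridging two carbons with no H on the sulfur.
No fragment in the molecule satisfies every constraint, giving 0 matches.

0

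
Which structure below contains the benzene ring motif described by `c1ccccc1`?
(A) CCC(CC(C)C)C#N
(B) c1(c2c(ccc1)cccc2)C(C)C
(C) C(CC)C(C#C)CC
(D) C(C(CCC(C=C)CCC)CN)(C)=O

c1ccccc1 describes six aromatic carbons in a ring (a benzene ring).
(A) has a methyl group (-CH3) but no six-membered all-carbon aromatic ring is present.
(B) contains the required atom environment, so the pattern matches.
(C) has a methyl group (-CH3) but no six-membered all-carbon aromatic ring is present.
(D) has a methyl group (-CH3) but no six-membered all-carbon aromatic ring is present.
So the answer is (B).

B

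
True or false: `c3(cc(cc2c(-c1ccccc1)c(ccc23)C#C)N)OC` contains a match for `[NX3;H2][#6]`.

True

The pattern [NX3;H2][#6] describes a trivalent nitrogen with two H attached to carbon — a primary amine.
The molecule carries a primary amino group (-NH2), whose atoms satisfy every constraint of the query, so the pattern matches.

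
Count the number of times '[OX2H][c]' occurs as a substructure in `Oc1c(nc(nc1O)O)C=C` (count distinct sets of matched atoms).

3

[OX2H][c] is the SMARTS for a phenol: a hydroxyl oxygen attached to an aromatic carbon.
The molecule carries 3 separate instances of a hydroxyl group (-OH) meeting every constraint; each maps to a distinct set of atoms, giving 3 matches.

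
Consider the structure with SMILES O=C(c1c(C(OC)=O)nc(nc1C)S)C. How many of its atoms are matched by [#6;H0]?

The query [#6;H0] means: any carbon with no attached hydrogen.
Check the 15 heavy atoms by environment: 2× n (aromatic, H0) → no; 4× c (aromatic, H0) → match; 2× C (H0) → match; 3× O (H0) → no; 3× C (H3) → no; 1× S (H1) → no.
Summing the matching environments: 4 + 2 = 6 matching atoms.

6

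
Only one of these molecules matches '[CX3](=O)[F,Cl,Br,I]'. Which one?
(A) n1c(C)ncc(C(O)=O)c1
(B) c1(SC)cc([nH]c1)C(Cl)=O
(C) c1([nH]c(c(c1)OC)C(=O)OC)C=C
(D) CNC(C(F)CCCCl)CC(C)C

[CX3](=O)[F,Cl,Br,I] describes a carbonyl carbon bonded to a halogen (an acyl halide).
(A) has a carboxylic acid group (-C(=O)OH) but the carbonyl is bonded to -OH, not to a halogen.
(B) contains an acyl chloride (-C(=O)Cl), which satisfies every atom and bond constraint.
(C) has a methyl-ester group (-C(=O)OCH3) but the carbonyl is bonded to -O-C, not to a halogen.
(D) has a chloro substituent but the Cl is not on a carbonyl carbon.
So the answer is (B).

B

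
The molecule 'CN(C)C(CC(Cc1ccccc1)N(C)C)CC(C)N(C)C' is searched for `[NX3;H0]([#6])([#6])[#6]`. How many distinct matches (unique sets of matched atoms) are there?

3

[NX3;H0]([#6])([#6])[#6] is the SMARTS for a tertiary amine: a trivalent nitrogen with no H, bonded to three carbons.
The molecule carries 3 separate instances of a dimethylamino group (-N(CH3)2) meeting every constraint; each maps to a distinct set of atoms, giving 3 matches.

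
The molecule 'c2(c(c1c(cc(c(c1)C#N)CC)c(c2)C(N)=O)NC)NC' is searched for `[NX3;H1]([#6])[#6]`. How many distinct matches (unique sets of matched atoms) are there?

[NX3;H1]([#6])[#6] is the SMARTS for a secondary amine: a trivalent nitrogen with one H, bonded to two carbons.
The molecule carries 2 separate instances of an N-methylamino group (-NHCH3) meeting every constraint; each maps to a distinct set of atoms, giving 2 matches.

2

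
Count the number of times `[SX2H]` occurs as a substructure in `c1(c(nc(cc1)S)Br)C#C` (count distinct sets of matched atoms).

1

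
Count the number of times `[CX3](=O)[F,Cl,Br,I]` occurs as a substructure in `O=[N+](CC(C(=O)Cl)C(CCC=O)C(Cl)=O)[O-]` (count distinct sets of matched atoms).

2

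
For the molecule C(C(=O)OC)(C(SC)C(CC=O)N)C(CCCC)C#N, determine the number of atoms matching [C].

14

The query [C] means: uppercase C matches aliphatic (non-aromatic) carbon only.
Check the 20 heavy atoms by environment: 14× C → match; 3× O → no; 1× S → no; 2× N → no.
That gives 14 matching atoms.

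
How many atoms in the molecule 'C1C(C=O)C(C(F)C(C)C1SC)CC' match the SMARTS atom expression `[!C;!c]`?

The query [!C;!c] means: neither aliphatic nor aromatic carbon — same as [!#6].
Check the 14 heavy atoms by environment: 11× C → no; 1× O → match; 1× F → match; 1× S → match.
Summing the matching environments: 1 + 1 + 1 = 3 matching atoms.

3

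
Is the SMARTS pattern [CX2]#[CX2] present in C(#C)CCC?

Yes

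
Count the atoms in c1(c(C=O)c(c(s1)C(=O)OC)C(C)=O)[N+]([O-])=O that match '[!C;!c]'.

8

The query [!C;!c] means: neither aliphatic nor aromatic carbon — same as [!#6].
Check the 17 heavy atoms by environment: 1× s (aromatic) → match; 4× c (aromatic) → no; 5× C → no; 5× O → match; 1× N (charge +1) → match; 1× O (charge -1) → match.
Summing the matching environments: 1 + 5 + 1 + 1 = 8 matching atoms.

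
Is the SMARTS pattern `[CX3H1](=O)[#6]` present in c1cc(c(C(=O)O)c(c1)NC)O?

No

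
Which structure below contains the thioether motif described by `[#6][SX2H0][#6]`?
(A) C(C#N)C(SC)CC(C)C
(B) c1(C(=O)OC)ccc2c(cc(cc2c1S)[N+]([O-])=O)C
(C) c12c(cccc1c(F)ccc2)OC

A

[#6][SX2H0][#6] describes an aliphatic sulfur bridging two carbons with no H on the sulfur (a thioether).
(A) contains a methylthio ether (-SCH3), which satisfies every atom and bond constraint.
(B) has a thiol (-SH) but the sulfur has H1, not H0 bridging two carbons.
(C) has a methoxy ether (-OCH3) but the bridging atom is O, not S.
So the answer is (A).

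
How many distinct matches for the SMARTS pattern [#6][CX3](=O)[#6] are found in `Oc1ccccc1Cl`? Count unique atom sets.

[#6][CX3](=O)[#6] is the SMARTS for a ketone: a carbonyl carbon (no H) flanked by two carbons.
No fragment in the molecule satisfies every constraint, giving 0 matches.

0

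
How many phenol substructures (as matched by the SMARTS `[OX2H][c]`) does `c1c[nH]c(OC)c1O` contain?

1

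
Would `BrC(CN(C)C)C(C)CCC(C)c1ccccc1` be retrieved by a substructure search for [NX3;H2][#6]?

No

The pattern [NX3;H2][#6] describes a trivalent nitrogen with two H attached to carbon — a primary amine.
The closest candidate here is a dimethylamino group (-N(CH3)2), but the nitrogen has H0, not H2. No other fragment satisfies the full query, so there is no match.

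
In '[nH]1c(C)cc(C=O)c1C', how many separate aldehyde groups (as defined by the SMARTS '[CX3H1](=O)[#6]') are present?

[CX3H1](=O)[#6] is the SMARTS for an aldehyde: an sp2 carbon with one H, double-bonded to O and single-bonded to carbon.
Exactly one fragment in the molecule meets all constraints, giving 1 match.

1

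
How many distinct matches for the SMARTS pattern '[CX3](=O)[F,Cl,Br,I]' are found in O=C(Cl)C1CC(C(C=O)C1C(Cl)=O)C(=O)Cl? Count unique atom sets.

3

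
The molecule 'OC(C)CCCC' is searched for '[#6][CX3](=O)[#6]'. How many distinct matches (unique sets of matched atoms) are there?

[#6][CX3](=O)[#6] is the SMARTS for a ketone: a carbonyl carbon (no H) flanked by two carbons.
No fragment in the molecule satisfies every constraint, giving 0 matches.

0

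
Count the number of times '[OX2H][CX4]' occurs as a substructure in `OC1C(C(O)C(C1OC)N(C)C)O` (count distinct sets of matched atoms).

3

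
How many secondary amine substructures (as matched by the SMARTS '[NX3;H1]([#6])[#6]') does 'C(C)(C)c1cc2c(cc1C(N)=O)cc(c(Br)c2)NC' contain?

1

[NX3;H1]([#6])[#6] is the SMARTS for a secondary amine: a trivalent nitrogen with one H, bonded to two carbons.
Exactly one fragment in the molecule meets all constraints, giving 1 match.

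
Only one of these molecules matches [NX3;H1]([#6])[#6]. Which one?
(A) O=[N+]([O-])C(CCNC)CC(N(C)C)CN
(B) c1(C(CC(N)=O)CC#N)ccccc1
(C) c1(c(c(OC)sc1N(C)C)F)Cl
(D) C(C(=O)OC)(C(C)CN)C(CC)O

A

[NX3;H1]([#6])[#6] describes a trivalent nitrogen with one H, bonded to two carbons (a secondary amine).
(A) contains an N-methylamino group (-NHCH3), which satisfies every atom and bond constraint.
(B) has a primary amide (-C(=O)NH2) but the -C(=O)NH2 nitrogen has H2, not H1.
(C) has a dimethylamino group (-N(CH3)2) but the nitrogen has H0, not H1.
(D) has a primary amino group (-NH2) but the nitrogen has H2 and only one carbon neighbour.
So the answer is (A).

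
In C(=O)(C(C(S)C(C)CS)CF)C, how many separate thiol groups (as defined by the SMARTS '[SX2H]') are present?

[SX2H] is the SMARTS for a thiol: an aliphatic sulfur with two connections, one being H.
The molecule carries 2 separate instances of a thiol (-SH) meeting every constraint; each maps to a distinct set of atoms, giving 2 matches.

2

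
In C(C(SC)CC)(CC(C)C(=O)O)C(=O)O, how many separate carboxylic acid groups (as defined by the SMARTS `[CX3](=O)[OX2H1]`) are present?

2

[CX3](=O)[OX2H1] is the SMARTS for a carboxylic acid: an sp2 carbon double-bonded to O and single-bonded to an -OH oxygen.
The molecule carries 2 separate instances of a carboxylic acid group (-C(=O)OH) meeting every constraint; each maps to a distinct set of atoms, giving 2 matches.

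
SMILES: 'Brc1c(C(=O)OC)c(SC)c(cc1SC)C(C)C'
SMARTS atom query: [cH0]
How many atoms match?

5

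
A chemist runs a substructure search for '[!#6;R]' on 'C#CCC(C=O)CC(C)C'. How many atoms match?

The query [!#6;R] means: non-carbon atom that is part of a ring.
Check the 10 heavy atoms by environment: 9× C (acyclic) → no; 1× O (acyclic) → no.
No environment satisfies the query, so 0 matching atoms.

0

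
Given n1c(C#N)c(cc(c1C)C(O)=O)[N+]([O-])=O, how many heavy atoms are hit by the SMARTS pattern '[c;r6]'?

5

The query [c;r6] means: aromatic carbon that belongs to a six-membered ring.
Check the 15 heavy atoms by environment: 1× n (aromatic, in 6-ring) → no; 5× c (aromatic, in 6-ring) → match; 3× C (acyclic) → no; 1× N (acyclic) → no; 1× N (charge +1, acyclic) → no; 1× O (charge -1, acyclic) → no; 3× O (acyclic) → no.
That gives 5 matching atoms.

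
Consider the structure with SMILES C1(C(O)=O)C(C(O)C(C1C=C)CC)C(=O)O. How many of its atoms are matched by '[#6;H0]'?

2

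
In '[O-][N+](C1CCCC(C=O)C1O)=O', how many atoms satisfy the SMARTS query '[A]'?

12

The query [A] means: A matches any aliphatic (non-aromatic) heavy atom.
Check the 12 heavy atoms by environment: 7× C → match; 3× O → match; 1× N (charge +1) → match; 1× O (charge -1) → match.
Summing the matching environments: 7 + 3 + 1 + 1 = 12 matching atoms.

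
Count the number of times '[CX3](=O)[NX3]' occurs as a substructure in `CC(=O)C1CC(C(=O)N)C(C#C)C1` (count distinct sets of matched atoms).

[CX3](=O)[NX3] is the SMARTS for an amide: a carbonyl carbon bonded to a trivalent nitrogen.
Exactly one fragment in the molecule meets all constraints, giving 1 match.

1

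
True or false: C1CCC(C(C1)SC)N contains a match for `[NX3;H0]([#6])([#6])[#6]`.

False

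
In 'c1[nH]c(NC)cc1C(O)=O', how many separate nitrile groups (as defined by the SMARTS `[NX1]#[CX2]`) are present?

0

[NX1]#[CX2] is the SMARTS for a nitrile: a nitrogen triple-bonded to a two-connected carbon.
No fragment in the molecule satisfies every constraint, giving 0 matches.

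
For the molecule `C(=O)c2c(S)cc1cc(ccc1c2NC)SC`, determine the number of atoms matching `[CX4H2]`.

0

The query [CX4H2] means: sp3 carbon (X4) with exactly two hydrogens.
Check the 17 heavy atoms by environment: 6× c (aromatic, H0, X3) → no; 4× c (aromatic, H1, X3) → no; 1× S (H0, X2) → no; 2× C (H3, X4) → no; 1× S (H1, X2) → no; 1× C (H1, X3) → no; 1× O (H0, X1) → no; 1× N (H1, X3) → no.
No environment satisfies the query, so 0 matching atoms.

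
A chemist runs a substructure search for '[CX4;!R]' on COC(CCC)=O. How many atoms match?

4

The query [CX4;!R] means: aliphatic carbon with four total connections, not in a ring.
Check the 7 heavy atoms by environment: 4× C (X4, acyclic) → match; 1× C (X3, acyclic) → no; 1× O (X1, acyclic) → no; 1× O (X2, acyclic) → no.
That gives 4 matching atoms.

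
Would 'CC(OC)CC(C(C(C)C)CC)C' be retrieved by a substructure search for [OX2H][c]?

No

The pattern [OX2H][c] describes a hydroxyl oxygen attached to an aromatic carbon — a phenol.
The closest candidate here is a methoxy ether (-OCH3), but the oxygen has H0, not H1. No other fragment satisfies the full query, so there is no match.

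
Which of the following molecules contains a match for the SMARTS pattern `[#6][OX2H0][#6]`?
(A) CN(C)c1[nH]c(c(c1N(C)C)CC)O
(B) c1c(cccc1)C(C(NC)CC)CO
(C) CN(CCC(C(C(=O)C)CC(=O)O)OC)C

[#6][OX2H0][#6] describes an aliphatic oxygen bridging two carbons with no H on the oxygen (an ether).
(A) has a hydroxyl group (-OH) but the oxygen has H1, not H0 bridging two carbons.
(B) has a hydroxyl group (-OH) but the oxygen has H1, not H0 bridging two carbons.
(C) contains a methoxy ether (-OCH3), which satisfies every atom and bond constraint.
So the answer is (C).

C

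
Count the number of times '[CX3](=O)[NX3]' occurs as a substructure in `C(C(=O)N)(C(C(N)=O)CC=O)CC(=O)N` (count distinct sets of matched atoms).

[CX3](=O)[NX3] is the SMARTS for an amide: a carbonyl carbon bonded to a trivalent nitrogen.
The molecule carries 3 separate instances of a primary amide (-C(=O)NH2) meeting every constraint; each maps to a distinct set of atoms, giving 3 matches.

3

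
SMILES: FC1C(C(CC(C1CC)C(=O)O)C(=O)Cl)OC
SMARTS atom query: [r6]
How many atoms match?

The query [r6] means: r6 matches atoms in a six-membered ring.
Check the 17 heavy atoms by environment: 6× C (in 6-ring) → match; 5× C (acyclic) → no; 4× O (acyclic) → no; 1× Cl (acyclic) → no; 1× F (acyclic) → no.
That gives 6 matching atoms.

6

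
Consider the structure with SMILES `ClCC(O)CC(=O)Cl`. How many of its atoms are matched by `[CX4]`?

3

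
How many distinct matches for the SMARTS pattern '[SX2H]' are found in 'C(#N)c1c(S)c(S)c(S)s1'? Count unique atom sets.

[SX2H] is the SMARTS for a thiol: an aliphatic sulfur with two connections, one being H.
The molecule carries 3 separate instances of a thiol (-SH) meeting every constraint; each maps to a distinct set of atoms, giving 3 matches.

3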